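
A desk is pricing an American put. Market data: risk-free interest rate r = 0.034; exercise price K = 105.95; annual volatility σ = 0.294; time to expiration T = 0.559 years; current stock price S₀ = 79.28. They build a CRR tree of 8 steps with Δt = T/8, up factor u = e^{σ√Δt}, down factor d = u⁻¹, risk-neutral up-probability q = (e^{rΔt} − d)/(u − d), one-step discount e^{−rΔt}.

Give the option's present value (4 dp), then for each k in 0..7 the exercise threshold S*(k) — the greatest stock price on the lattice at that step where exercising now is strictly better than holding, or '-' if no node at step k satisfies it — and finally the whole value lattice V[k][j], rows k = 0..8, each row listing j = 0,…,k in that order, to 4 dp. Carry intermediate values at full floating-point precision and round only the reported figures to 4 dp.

price = 26.7370
boundary = - 73.3520 79.2800 73.3520 79.2800 85.6870 79.2800 85.6870
tree:
26.7370
32.5980 20.9066
38.0827 26.6700 15.1474
43.1573 32.5980 20.5258 9.7520
47.8525 38.0827 26.6700 14.3777 5.0959
52.1965 43.1573 32.5980 20.2630 8.4634 1.6968
56.2158 47.8525 38.0827 26.6700 13.5095 3.3738 0.0000
59.9346 52.1965 43.1573 32.5980 20.2630 6.7082 0.0000 0.0000
63.3753 56.2158 47.8525 38.0827 26.6700 13.3382 0.0000 0.0000 0.0000

Δt=0.06988, u=1.08082, d=0.92523, q=0.49587, disc=e^(-rΔt)=0.99763
k=8 terminal: V=max(K-S,0) → 63.3753 56.2158 47.8525 38.0827 26.6700 13.3382 0.0000 0.0000 0.0000
k=7: j=0 S=46.0154 intr=59.9346 cont=59.6832 V=59.9346[EX]; j=1 S=53.7535 intr=52.1965 cont=51.9451 V=52.1965[EX]; j=2 S=62.7927 intr=43.1573 cont=42.9059 V=43.1573[EX]; j=3 S=73.3520 intr=32.5980 cont=32.3466 V=32.5980[EX]; j=4 S=85.6870 intr=20.2630 cont=20.0116 V=20.2630[EX]; j=5 S=100.0963 intr=5.8537 cont=6.7082 V=6.7082[hold]; j=6 S=116.9287 intr=0.0000 cont=0.0000 V=0.0000[hold]; j=7 S=136.5916 intr=0.0000 cont=0.0000 V=0.0000[hold]  S*(7)=85.6870
k=6: j=0 S=49.7342 intr=56.2158 cont=55.9644 V=56.2158[EX]; j=1 S=58.0975 intr=47.8525 cont=47.6010 V=47.8525[EX]; j=2 S=67.8673 intr=38.0827 cont=37.8313 V=38.0827[EX]; j=3 S=79.2800 intr=26.6700 cont=26.4186 V=26.6700[EX]; j=4 S=92.6118 intr=13.3382 cont=13.5095 V=13.5095[hold]; j=5 S=108.1856 intr=0.0000 cont=3.3738 V=3.3738[hold]; j=6 S=126.3783 intr=0.0000 cont=0.0000 V=0.0000[hold]  S*(6)=79.2800
k=5: j=0 S=53.7535 intr=52.1965 cont=51.9451 V=52.1965[EX]; j=1 S=62.7927 intr=43.1573 cont=42.9059 V=43.1573[EX]; j=2 S=73.3520 intr=32.5980 cont=32.3466 V=32.5980[EX]; j=3 S=85.6870 intr=20.2630 cont=20.0963 V=20.2630[EX]; j=4 S=100.0963 intr=5.8537 cont=8.4634 V=8.4634[hold]; j=5 S=116.9287 intr=0.0000 cont=1.6968 V=1.6968[hold]  S*(5)=85.6870
k=4: j=0 S=58.0975 intr=47.8525 cont=47.6010 V=47.8525[EX]; j=1 S=67.8673 intr=38.0827 cont=37.8313 V=38.0827[EX]; j=2 S=79.2800 intr=26.6700 cont=26.4186 V=26.6700[EX]; j=3 S=92.6118 intr=13.3382 cont=14.3777 V=14.3777[hold]; j=4 S=108.1856 intr=0.0000 cont=5.0959 V=5.0959[hold]  S*(4)=79.2800
k=3: j=0 S=62.7927 intr=43.1573 cont=42.9059 V=43.1573[EX]; j=1 S=73.3520 intr=32.5980 cont=32.3466 V=32.5980[EX]; j=2 S=85.6870 intr=20.2630 cont=20.5258 V=20.5258[hold]; j=3 S=100.0963 intr=5.8537 cont=9.7520 V=9.7520[hold]  S*(3)=73.3520
k=2: j=0 S=67.8673 intr=38.0827 cont=37.8313 V=38.0827[EX]; j=1 S=79.2800 intr=26.6700 cont=26.5486 V=26.6700[EX]; j=2 S=92.6118 intr=13.3382 cont=15.1474 V=15.1474[hold]  S*(2)=79.2800
k=1: j=0 S=73.3520 intr=32.5980 cont=32.3466 V=32.5980[EX]; j=1 S=85.6870 intr=20.2630 cont=20.9066 V=20.9066[hold]  S*(1)=73.3520
k=0: j=0 S=79.2800 intr=26.6700 cont=26.7370 V=26.7370[hold]  S*(0)=-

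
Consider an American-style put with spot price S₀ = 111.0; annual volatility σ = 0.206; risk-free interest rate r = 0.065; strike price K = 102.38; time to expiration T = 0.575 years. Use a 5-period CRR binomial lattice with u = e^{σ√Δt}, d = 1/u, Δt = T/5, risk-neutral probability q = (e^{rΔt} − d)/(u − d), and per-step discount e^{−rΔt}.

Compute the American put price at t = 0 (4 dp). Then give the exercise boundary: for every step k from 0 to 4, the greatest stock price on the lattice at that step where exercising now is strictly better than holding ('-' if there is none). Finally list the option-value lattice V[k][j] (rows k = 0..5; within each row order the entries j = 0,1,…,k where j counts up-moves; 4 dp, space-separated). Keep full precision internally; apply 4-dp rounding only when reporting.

Δt=0.11500, u=1.07236, d=0.93253, q=0.53620, disc=e^(-rΔt)=0.99255
k=5 terminal: V=max(K-S,0) → 24.1041 12.3668 0.0000 0.0000 0.0000 0.0000
k=4: j=0 S=83.9397 intr=18.4403 cont=17.6779 V=18.4403[EX]; j=1 S=96.5262 intr=5.8538 cont=5.6930 V=5.8538[EX]; j=2 S=111.0000 intr=0.0000 cont=0.0000 V=0.0000[hold]; j=3 S=127.6441 intr=0.0000 cont=0.0000 V=0.0000[hold]; j=4 S=146.7840 intr=0.0000 cont=0.0000 V=0.0000[hold]  S*(4)=96.5262
k=3: j=0 S=90.0132 intr=12.3668 cont=11.6044 V=12.3668[EX]; j=1 S=103.5104 intr=0.0000 cont=2.6948 V=2.6948[hold]; j=2 S=119.0315 intr=0.0000 cont=0.0000 V=0.0000[hold]; j=3 S=136.8799 intr=0.0000 cont=0.0000 V=0.0000[hold]  S*(3)=90.0132
k=2: j=0 S=96.5262 intr=5.8538 cont=7.1272 V=7.1272[hold]; j=1 S=111.0000 intr=0.0000 cont=1.2405 V=1.2405[hold]; j=2 S=127.6441 intr=0.0000 cont=0.0000 V=0.0000[hold]  S*(2)=-
k=1: j=0 S=103.5104 intr=0.0000 cont=3.9412 V=3.9412[hold]; j=1 S=119.0315 intr=0.0000 cont=0.5711 V=0.5711[hold]  S*(1)=-
k=0: j=0 S=111.0000 intr=0.0000 cont=2.1182 V=2.1182[hold]  S*(0)=-

price = 2.1182
boundary = - - - 90.0132 96.5262
tree:
2.1182
3.9412 0.5711
7.1272 1.2405 0.0000
12.3668 2.6948 0.0000 0.0000
18.4403 5.8538 0.0000 0.0000 0.0000
24.1041 12.3668 0.0000 0.0000 0.0000 0.0000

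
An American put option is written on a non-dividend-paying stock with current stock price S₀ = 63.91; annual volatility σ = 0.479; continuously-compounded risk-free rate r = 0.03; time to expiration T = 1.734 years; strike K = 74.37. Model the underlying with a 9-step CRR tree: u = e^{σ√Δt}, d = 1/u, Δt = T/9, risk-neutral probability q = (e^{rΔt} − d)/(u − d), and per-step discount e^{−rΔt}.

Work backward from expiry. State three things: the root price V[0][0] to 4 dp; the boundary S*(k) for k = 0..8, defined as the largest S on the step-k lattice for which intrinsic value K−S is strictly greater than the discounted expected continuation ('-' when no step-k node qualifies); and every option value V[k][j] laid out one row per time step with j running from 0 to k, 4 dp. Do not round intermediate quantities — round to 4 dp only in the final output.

price = 20.7677
boundary = - - - 34.0123 27.5629 34.0123 41.9708 34.0123 41.9708
tree:
20.7677
26.7053 14.0951
33.3499 19.2818 8.2157
40.3577 25.5857 12.1630 3.7096
46.8071 32.7785 17.5081 6.0742 0.9950
52.0336 40.3577 24.3399 9.7504 1.8578 0.0000
56.2690 46.8071 32.3992 15.2347 3.4687 0.0000 0.0000
59.7013 52.0336 40.3577 22.8988 6.4766 0.0000 0.0000 0.0000
62.4828 56.2690 46.8071 32.3992 12.0927 0.0000 0.0000 0.0000 0.0000
64.7368 59.7013 52.0336 40.3577 22.5786 0.0000 0.0000 0.0000 0.0000 0.0000

Δt=0.19267, u=1.23399, d=0.81038, q=0.46131, disc=e^(-rΔt)=0.99424
k=9 terminal: V=max(K-S,0) → 64.7368 59.7013 52.0336 40.3577 22.5786 0.0000 0.0000 0.0000 0.0000 0.0000
k=8: j=0 S=11.8872 intr=62.4828 cont=62.0541 V=62.4828[EX]; j=1 S=18.1010 intr=56.2690 cont=55.8404 V=56.2690[EX]; j=2 S=27.5629 intr=46.8071 cont=46.3785 V=46.8071[EX]; j=3 S=41.9708 intr=32.3992 cont=31.9706 V=32.3992[EX]; j=4 S=63.9100 intr=10.4600 cont=12.0927 V=12.0927[hold]; j=5 S=97.3175 intr=0.0000 cont=0.0000 V=0.0000[hold]; j=6 S=148.1879 intr=0.0000 cont=0.0000 V=0.0000[hold]; j=7 S=225.6497 intr=0.0000 cont=0.0000 V=0.0000[hold]; j=8 S=343.6029 intr=0.0000 cont=0.0000 V=0.0000[hold]  S*(8)=41.9708
k=7: j=0 S=14.6687 intr=59.7013 cont=59.2727 V=59.7013[EX]; j=1 S=22.3364 intr=52.0336 cont=51.6049 V=52.0336[EX]; j=2 S=34.0123 intr=40.3577 cont=39.9291 V=40.3577[EX]; j=3 S=51.7914 intr=22.5786 cont=22.8988 V=22.8988[hold]; j=4 S=78.8642 intr=0.0000 cont=6.4766 V=6.4766[hold]; j=5 S=120.0886 intr=0.0000 cont=0.0000 V=0.0000[hold]; j=6 S=182.8622 intr=0.0000 cont=0.0000 V=0.0000[hold]; j=7 S=278.4491 intr=0.0000 cont=0.0000 V=0.0000[hold]  S*(7)=34.0123
k=6: j=0 S=18.1010 intr=56.2690 cont=55.8404 V=56.2690[EX]; j=1 S=27.5629 intr=46.8071 cont=46.3785 V=46.8071[EX]; j=2 S=41.9708 intr=32.3992 cont=32.1175 V=32.3992[EX]; j=3 S=63.9100 intr=10.4600 cont=15.2347 V=15.2347[hold]; j=4 S=97.3175 intr=0.0000 cont=3.4687 V=3.4687[hold]; j=5 S=148.1879 intr=0.0000 cont=0.0000 V=0.0000[hold]; j=6 S=225.6497 intr=0.0000 cont=0.0000 V=0.0000[hold]  S*(6)=41.9708
k=5: j=0 S=22.3364 intr=52.0336 cont=51.6049 V=52.0336[EX]; j=1 S=34.0123 intr=40.3577 cont=39.9291 V=40.3577[EX]; j=2 S=51.7914 intr=22.5786 cont=24.3399 V=24.3399[hold]; j=3 S=78.8642 intr=0.0000 cont=9.7504 V=9.7504[hold]; j=4 S=120.0886 intr=0.0000 cont=1.8578 V=1.8578[hold]; j=5 S=182.8622 intr=0.0000 cont=0.0000 V=0.0000[hold]  S*(5)=34.0123
k=4: j=0 S=27.5629 intr=46.8071 cont=46.3785 V=46.8071[EX]; j=1 S=41.9708 intr=32.3992 cont=32.7785 V=32.7785[hold]; j=2 S=63.9100 intr=10.4600 cont=17.5081 V=17.5081[hold]; j=3 S=97.3175 intr=0.0000 cont=6.0742 V=6.0742[hold]; j=4 S=148.1879 intr=0.0000 cont=0.9950 V=0.9950[hold]  S*(4)=27.5629
k=3: j=0 S=34.0123 intr=40.3577 cont=40.1030 V=40.3577[EX]; j=1 S=51.7914 intr=22.5786 cont=25.5857 V=25.5857[hold]; j=2 S=78.8642 intr=0.0000 cont=12.1630 V=12.1630[hold]; j=3 S=120.0886 intr=0.0000 cont=3.7096 V=3.7096[hold]  S*(3)=34.0123
k=2: j=0 S=41.9708 intr=32.3992 cont=33.3499 V=33.3499[hold]; j=1 S=63.9100 intr=10.4600 cont=19.2818 V=19.2818[hold]; j=2 S=97.3175 intr=0.0000 cont=8.2157 V=8.2157[hold]  S*(2)=-
k=1: j=0 S=51.7914 intr=22.5786 cont=26.7053 V=26.7053[hold]; j=1 S=78.8642 intr=0.0000 cont=14.0951 V=14.0951[hold]  S*(1)=-
k=0: j=0 S=63.9100 intr=10.4600 cont=20.7677 V=20.7677[hold]  S*(0)=-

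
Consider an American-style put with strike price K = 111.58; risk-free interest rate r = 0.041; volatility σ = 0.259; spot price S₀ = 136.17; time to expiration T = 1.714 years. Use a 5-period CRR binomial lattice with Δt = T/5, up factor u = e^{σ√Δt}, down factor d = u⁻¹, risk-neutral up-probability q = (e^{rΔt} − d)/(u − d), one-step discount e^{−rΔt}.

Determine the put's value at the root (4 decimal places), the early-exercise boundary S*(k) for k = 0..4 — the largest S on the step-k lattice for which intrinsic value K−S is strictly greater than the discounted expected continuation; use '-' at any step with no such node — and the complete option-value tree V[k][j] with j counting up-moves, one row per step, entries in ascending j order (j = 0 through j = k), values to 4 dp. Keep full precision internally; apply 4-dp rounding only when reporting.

price = 4.9513
boundary = - - - 86.3991 74.2424
tree:
4.9513
8.7833 1.3874
15.1644 2.8637 0.0000
25.1809 5.9107 0.0000 0.0000
37.3376 12.1999 0.0000 0.0000 0.0000
47.7838 25.1809 0.0000 0.0000 0.0000 0.0000

Δt=0.34280  u=1.16374  d=0.85930  q=0.50865  discount=0.98604
step 5 (expiry): payoffs max(K−S,0) = 47.7838 25.1809 0.0000 0.0000 0.0000 0.0000
step 4: (k=4,j=0): S=74.2424, (K−S)⁺=37.3376, hold=35.7804 ⇒ V=37.3376 exercise | (k=4,j=1): S=100.5464, (K−S)⁺=11.0336, hold=12.1999 ⇒ V=12.1999 continue | (k=4,j=2): S=136.1700, (K−S)⁺=0.0000, hold=0.0000 ⇒ V=0.0000 continue | (k=4,j=3): S=184.4150, (K−S)⁺=0.0000, hold=0.0000 ⇒ V=0.0000 continue | (k=4,j=4): S=249.7532, (K−S)⁺=0.0000, hold=0.0000 ⇒ V=0.0000 continue  boundary S*=74.2424
step 3: (k=3,j=0): S=86.3991, (K−S)⁺=25.1809, hold=24.2086 ⇒ V=25.1809 exercise | (k=3,j=1): S=117.0103, (K−S)⁺=0.0000, hold=5.9107 ⇒ V=5.9107 continue | (k=3,j=2): S=158.4670, (K−S)⁺=0.0000, hold=0.0000 ⇒ V=0.0000 continue | (k=3,j=3): S=214.6118, (K−S)⁺=0.0000, hold=0.0000 ⇒ V=0.0000 continue  boundary S*=86.3991
step 2: (k=2,j=0): S=100.5464, (K−S)⁺=11.0336, hold=15.1644 ⇒ V=15.1644 continue | (k=2,j=1): S=136.1700, (K−S)⁺=0.0000, hold=2.8637 ⇒ V=2.8637 continue | (k=2,j=2): S=184.4150, (K−S)⁺=0.0000, hold=0.0000 ⇒ V=0.0000 continue  boundary S*=-
step 1: (k=1,j=0): S=117.0103, (K−S)⁺=0.0000, hold=8.7833 ⇒ V=8.7833 continue | (k=1,j=1): S=158.4670, (K−S)⁺=0.0000, hold=1.3874 ⇒ V=1.3874 continue  boundary S*=-
step 0: (k=0,j=0): S=136.1700, (K−S)⁺=0.0000, hold=4.9513 ⇒ V=4.9513 continue  boundary S*=-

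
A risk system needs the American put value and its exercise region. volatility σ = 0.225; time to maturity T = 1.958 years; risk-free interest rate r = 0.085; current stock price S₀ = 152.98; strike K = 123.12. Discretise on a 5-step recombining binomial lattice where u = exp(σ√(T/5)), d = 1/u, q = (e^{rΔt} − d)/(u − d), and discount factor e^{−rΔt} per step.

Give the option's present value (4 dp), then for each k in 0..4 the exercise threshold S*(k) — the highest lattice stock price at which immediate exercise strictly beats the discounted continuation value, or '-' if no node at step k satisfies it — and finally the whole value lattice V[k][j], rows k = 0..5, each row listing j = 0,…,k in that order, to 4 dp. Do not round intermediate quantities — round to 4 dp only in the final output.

params: Δt=0.39160 u=1.15119 d=0.86866 q=0.58465 e^(-rΔt)=0.96726
t_5 payoffs: 47.4558 22.8460 0.0000 0.0000 0.0000 0.0000
t_4: node(4,0) S=87.1042 payoff=36.0158 vs cont=31.9850 → 36.0158 [stop]  node(4,1) S=115.4349 payoff=7.6851 vs cont=9.1784 → 9.1784 [wait]  node(4,2) S=152.9800 payoff=0.0000 vs cont=0.0000 → 0.0000 [wait]  node(4,3) S=202.7367 payoff=0.0000 vs cont=0.0000 → 0.0000 [wait]  node(4,4) S=268.6767 payoff=0.0000 vs cont=0.0000 → 0.0000 [wait]  ⇒ S*(4)=87.1042
t_3: node(3,0) S=100.2740 payoff=22.8460 vs cont=19.6598 → 22.8460 [stop]  node(3,1) S=132.8880 payoff=0.0000 vs cont=3.6874 → 3.6874 [wait]  node(3,2) S=176.1098 payoff=0.0000 vs cont=0.0000 → 0.0000 [wait]  node(3,3) S=233.3894 payoff=0.0000 vs cont=0.0000 → 0.0000 [wait]  ⇒ S*(3)=100.2740
t_2: node(2,0) S=115.4349 payoff=7.6851 vs cont=11.2636 → 11.2636 [wait]  node(2,1) S=152.9800 payoff=0.0000 vs cont=1.4814 → 1.4814 [wait]  node(2,2) S=202.7367 payoff=0.0000 vs cont=0.0000 → 0.0000 [wait]  ⇒ S*(2)=-
t_1: node(1,0) S=132.8880 payoff=0.0000 vs cont=5.3629 → 5.3629 [wait]  node(1,1) S=176.1098 payoff=0.0000 vs cont=0.5952 → 0.5952 [wait]  ⇒ S*(1)=-
t_0: node(0,0) S=152.9800 payoff=0.0000 vs cont=2.4911 → 2.4911 [wait]  ⇒ S*(0)=-

price = 2.4911
boundary = - - - 100.2740 87.1042
tree:
2.4911
5.3629 0.5952
11.2636 1.4814 0.0000
22.8460 3.6874 0.0000 0.0000
36.0158 9.1784 0.0000 0.0000 0.0000
47.4558 22.8460 0.0000 0.0000 0.0000 0.0000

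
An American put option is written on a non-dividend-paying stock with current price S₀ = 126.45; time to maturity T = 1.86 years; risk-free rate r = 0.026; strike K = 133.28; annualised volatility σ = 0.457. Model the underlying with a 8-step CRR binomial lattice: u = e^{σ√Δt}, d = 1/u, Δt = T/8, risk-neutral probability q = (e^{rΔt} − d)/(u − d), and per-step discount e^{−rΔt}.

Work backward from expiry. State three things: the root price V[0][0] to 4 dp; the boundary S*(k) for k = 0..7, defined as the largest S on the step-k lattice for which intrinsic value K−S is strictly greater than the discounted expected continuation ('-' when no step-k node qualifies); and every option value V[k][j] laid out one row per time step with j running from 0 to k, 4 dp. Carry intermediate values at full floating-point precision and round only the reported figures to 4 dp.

price = 32.1566
boundary = - - - 65.2858 52.3744 65.2858 81.3802 101.4422
tree:
32.1566
42.6071 20.2531
54.7611 28.8322 10.4000
67.9942 39.8737 16.1876 3.7099
80.9056 53.2200 24.6561 6.4113 0.5720
91.2636 67.9942 36.4943 11.0165 1.0633 0.0000
99.5731 80.9056 51.8998 18.8029 1.9766 0.0000 0.0000
106.2392 91.2636 67.9942 31.8378 3.6743 0.0000 0.0000 0.0000
111.5870 99.5731 80.9056 51.8998 6.8300 0.0000 0.0000 0.0000 0.0000

params: Δt=0.23250 u=1.24652 d=0.80223 q=0.45878 e^(-rΔt)=0.99397
t_8 payoffs: 111.5870 99.5731 80.9056 51.8998 6.8300 0.0000 0.0000 0.0000 0.0000
t_7: node(7,0) S=27.0408 payoff=106.2392 vs cont=105.4360 → 106.2392 [stop]  node(7,1) S=42.0164 payoff=91.2636 vs cont=90.4604 → 91.2636 [stop]  node(7,2) S=65.2858 payoff=67.9942 vs cont=67.1909 → 67.9942 [stop]  node(7,3) S=101.4422 payoff=31.8378 vs cont=31.0345 → 31.8378 [stop]  node(7,4) S=157.6227 payoff=0.0000 vs cont=3.6743 → 3.6743 [wait]  node(7,5) S=244.9170 payoff=0.0000 vs cont=0.0000 → 0.0000 [wait]  node(7,6) S=380.5563 payoff=0.0000 vs cont=0.0000 → 0.0000 [wait]  node(7,7) S=591.3150 payoff=0.0000 vs cont=0.0000 → 0.0000 [wait]  ⇒ S*(7)=101.4422
t_6: node(6,0) S=33.7069 payoff=99.5731 vs cont=98.7699 → 99.5731 [stop]  node(6,1) S=52.3744 payoff=80.9056 vs cont=80.1024 → 80.9056 [stop]  node(6,2) S=81.3802 payoff=51.8998 vs cont=51.0965 → 51.8998 [stop]  node(6,3) S=126.4500 payoff=6.8300 vs cont=18.8029 → 18.8029 [wait]  node(6,4) S=196.4802 payoff=0.0000 vs cont=1.9766 → 1.9766 [wait]  node(6,5) S=305.2944 payoff=0.0000 vs cont=0.0000 → 0.0000 [wait]  node(6,6) S=474.3718 payoff=0.0000 vs cont=0.0000 → 0.0000 [wait]  ⇒ S*(6)=81.3802
t_5: node(5,0) S=42.0164 payoff=91.2636 vs cont=90.4604 → 91.2636 [stop]  node(5,1) S=65.2858 payoff=67.9942 vs cont=67.1909 → 67.9942 [stop]  node(5,2) S=101.4422 payoff=31.8378 vs cont=36.4943 → 36.4943 [wait]  node(5,3) S=157.6227 payoff=0.0000 vs cont=11.0165 → 11.0165 [wait]  node(5,4) S=244.9170 payoff=0.0000 vs cont=1.0633 → 1.0633 [wait]  node(5,5) S=380.5563 payoff=0.0000 vs cont=0.0000 → 0.0000 [wait]  ⇒ S*(5)=65.2858
t_4: node(4,0) S=52.3744 payoff=80.9056 vs cont=80.1024 → 80.9056 [stop]  node(4,1) S=81.3802 payoff=51.8998 vs cont=53.2200 → 53.2200 [wait]  node(4,2) S=126.4500 payoff=6.8300 vs cont=24.6561 → 24.6561 [wait]  node(4,3) S=196.4802 payoff=0.0000 vs cont=6.4113 → 6.4113 [wait]  node(4,4) S=305.2944 payoff=0.0000 vs cont=0.5720 → 0.5720 [wait]  ⇒ S*(4)=52.3744
t_3: node(3,0) S=65.2858 payoff=67.9942 vs cont=67.7930 → 67.9942 [stop]  node(3,1) S=101.4422 payoff=31.8378 vs cont=39.8737 → 39.8737 [wait]  node(3,2) S=157.6227 payoff=0.0000 vs cont=16.1876 → 16.1876 [wait]  node(3,3) S=244.9170 payoff=0.0000 vs cont=3.7099 → 3.7099 [wait]  ⇒ S*(3)=65.2858
t_2: node(2,0) S=81.3802 payoff=51.8998 vs cont=54.7611 → 54.7611 [wait]  node(2,1) S=126.4500 payoff=6.8300 vs cont=28.8322 → 28.8322 [wait]  node(2,2) S=196.4802 payoff=0.0000 vs cont=10.4000 → 10.4000 [wait]  ⇒ S*(2)=-
t_1: node(1,0) S=101.4422 payoff=31.8378 vs cont=42.6071 → 42.6071 [wait]  node(1,1) S=157.6227 payoff=0.0000 vs cont=20.2531 → 20.2531 [wait]  ⇒ S*(1)=-
t_0: node(0,0) S=126.4500 payoff=6.8300 vs cont=32.1566 → 32.1566 [wait]  ⇒ S*(0)=-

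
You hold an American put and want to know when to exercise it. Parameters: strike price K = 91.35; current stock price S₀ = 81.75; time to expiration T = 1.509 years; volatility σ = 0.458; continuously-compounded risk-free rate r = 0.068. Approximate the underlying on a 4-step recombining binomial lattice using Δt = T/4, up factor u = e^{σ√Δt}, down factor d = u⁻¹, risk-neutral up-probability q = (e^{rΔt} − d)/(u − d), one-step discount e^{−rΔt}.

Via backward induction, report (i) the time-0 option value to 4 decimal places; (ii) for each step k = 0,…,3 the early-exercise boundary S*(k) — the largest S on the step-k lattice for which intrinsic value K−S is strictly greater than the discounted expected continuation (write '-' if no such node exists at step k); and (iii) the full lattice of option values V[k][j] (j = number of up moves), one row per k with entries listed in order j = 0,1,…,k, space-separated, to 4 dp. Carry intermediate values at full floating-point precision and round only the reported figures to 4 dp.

Δt=0.37725, u=1.32486, d=0.75480, q=0.47572, disc=e^(-rΔt)=0.97467
k=4 terminal: V=max(K-S,0) → 64.8157 44.7755 9.6000 0.0000 0.0000
k=3: j=0 S=35.1543 intr=56.1957 cont=53.8821 V=56.1957[EX]; j=1 S=61.7046 intr=29.6454 cont=27.3318 V=29.6454[EX]; j=2 S=108.3073 intr=0.0000 cont=4.9057 V=4.9057[hold]; j=3 S=190.1068 intr=0.0000 cont=0.0000 V=0.0000[hold]  S*(3)=61.7046
k=2: j=0 S=46.5745 intr=44.7755 cont=42.4619 V=44.7755[EX]; j=1 S=81.7500 intr=9.6000 cont=17.4235 V=17.4235[hold]; j=2 S=143.4920 intr=0.0000 cont=2.5068 V=2.5068[hold]  S*(2)=46.5745
k=1: j=0 S=61.7046 intr=29.6454 cont=30.9593 V=30.9593[hold]; j=1 S=108.3073 intr=0.0000 cont=10.0659 V=10.0659[hold]  S*(1)=-
k=0: j=0 S=81.7500 intr=9.6000 cont=20.4876 V=20.4876[hold]  S*(0)=-

price = 20.4876
boundary = - - 46.5745 61.7046
tree:
20.4876
30.9593 10.0659
44.7755 17.4235 2.5068
56.1957 29.6454 4.9057 0.0000
64.8157 44.7755 9.6000 0.0000 0.0000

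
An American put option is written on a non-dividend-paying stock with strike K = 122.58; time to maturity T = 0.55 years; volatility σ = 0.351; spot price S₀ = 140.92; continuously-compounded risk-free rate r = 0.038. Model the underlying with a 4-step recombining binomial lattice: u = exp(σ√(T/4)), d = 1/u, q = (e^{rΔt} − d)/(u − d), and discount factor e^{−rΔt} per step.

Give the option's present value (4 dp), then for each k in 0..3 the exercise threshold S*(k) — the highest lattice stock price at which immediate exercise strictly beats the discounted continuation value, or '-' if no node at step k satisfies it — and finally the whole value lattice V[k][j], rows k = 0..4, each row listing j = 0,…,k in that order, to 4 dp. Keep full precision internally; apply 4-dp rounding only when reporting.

price = 6.2947
boundary = - - - 95.3667
tree:
6.2947
10.5895 1.8487
17.3229 3.6267 0.0000
27.2133 7.1146 0.0000 0.0000
38.8519 13.9569 0.0000 0.0000 0.0000

Δt=0.13750  u=1.13900  d=0.87796  q=0.48758  discount=0.99479
step 4 (expiry): payoffs max(K−S,0) = 38.8519 13.9569 0.0000 0.0000 0.0000
step 3: (k=3,j=0): S=95.3667, (K−S)⁺=27.2133, hold=26.5745 ⇒ V=27.2133 exercise | (k=3,j=1): S=123.7221, (K−S)⁺=0.0000, hold=7.1146 ⇒ V=7.1146 continue | (k=3,j=2): S=160.5085, (K−S)⁺=0.0000, hold=0.0000 ⇒ V=0.0000 continue | (k=3,j=3): S=208.2325, (K−S)⁺=0.0000, hold=0.0000 ⇒ V=0.0000 continue  boundary S*=95.3667
step 2: (k=2,j=0): S=108.6231, (K−S)⁺=13.9569, hold=17.3229 ⇒ V=17.3229 continue | (k=2,j=1): S=140.9200, (K−S)⁺=0.0000, hold=3.6267 ⇒ V=3.6267 continue | (k=2,j=2): S=182.8198, (K−S)⁺=0.0000, hold=0.0000 ⇒ V=0.0000 continue  boundary S*=-
step 1: (k=1,j=0): S=123.7221, (K−S)⁺=0.0000, hold=10.5895 ⇒ V=10.5895 continue | (k=1,j=1): S=160.5085, (K−S)⁺=0.0000, hold=1.8487 ⇒ V=1.8487 continue  boundary S*=-
step 0: (k=0,j=0): S=140.9200, (K−S)⁺=0.0000, hold=6.2947 ⇒ V=6.2947 continue  boundary S*=-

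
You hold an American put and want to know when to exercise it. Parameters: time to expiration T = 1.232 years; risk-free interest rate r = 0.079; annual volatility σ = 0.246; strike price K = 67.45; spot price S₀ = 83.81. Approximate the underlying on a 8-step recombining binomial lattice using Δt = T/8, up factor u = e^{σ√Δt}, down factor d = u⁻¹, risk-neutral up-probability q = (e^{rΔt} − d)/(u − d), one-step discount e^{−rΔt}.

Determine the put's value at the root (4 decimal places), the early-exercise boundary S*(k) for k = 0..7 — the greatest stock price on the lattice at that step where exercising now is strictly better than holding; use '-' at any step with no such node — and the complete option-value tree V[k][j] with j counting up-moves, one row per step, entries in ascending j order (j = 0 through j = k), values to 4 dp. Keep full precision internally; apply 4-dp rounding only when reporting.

price = 1.2581
boundary = - - - - 56.9631 51.7211 56.9631 51.7211
tree:
1.2581
2.2328 0.4537
3.8665 0.8873 0.0934
6.4933 1.7092 0.2051 0.0000
10.4869 3.2275 0.4504 0.0000 0.0000
15.7289 5.9318 0.9894 0.0000 0.0000 0.0000
20.4885 10.4869 2.1734 0.0000 0.0000 0.0000 0.0000
24.8101 15.7289 4.7741 0.0000 0.0000 0.0000 0.0000 0.0000
28.7340 20.4885 10.4869 0.0000 0.0000 0.0000 0.0000 0.0000 0.0000

params: Δt=0.15400 u=1.10135 d=0.90798 q=0.53918 e^(-rΔt)=0.98791
t_8 payoffs: 28.7340 20.4885 10.4869 0.0000 0.0000 0.0000 0.0000 0.0000 0.0000
t_7: node(7,0) S=42.6399 payoff=24.8101 vs cont=23.9945 → 24.8101 [stop]  node(7,1) S=51.7211 payoff=15.7289 vs cont=14.9133 → 15.7289 [stop]  node(7,2) S=62.7363 payoff=4.7137 vs cont=4.7741 → 4.7741 [wait]  node(7,3) S=76.0975 payoff=0.0000 vs cont=0.0000 → 0.0000 [wait]  node(7,4) S=92.3042 payoff=0.0000 vs cont=0.0000 → 0.0000 [wait]  node(7,5) S=111.9626 payoff=0.0000 vs cont=0.0000 → 0.0000 [wait]  node(7,6) S=135.8076 payoff=0.0000 vs cont=0.0000 → 0.0000 [wait]  node(7,7) S=164.7310 payoff=0.0000 vs cont=0.0000 → 0.0000 [wait]  ⇒ S*(7)=51.7211
t_6: node(6,0) S=46.9615 payoff=20.4885 vs cont=19.6729 → 20.4885 [stop]  node(6,1) S=56.9631 payoff=10.4869 vs cont=9.7035 → 10.4869 [stop]  node(6,2) S=69.0947 payoff=0.0000 vs cont=2.1734 → 2.1734 [wait]  node(6,3) S=83.8100 payoff=0.0000 vs cont=0.0000 → 0.0000 [wait]  node(6,4) S=101.6593 payoff=0.0000 vs cont=0.0000 → 0.0000 [wait]  node(6,5) S=123.3100 payoff=0.0000 vs cont=0.0000 → 0.0000 [wait]  node(6,6) S=149.5718 payoff=0.0000 vs cont=0.0000 → 0.0000 [wait]  ⇒ S*(6)=56.9631
t_5: node(5,0) S=51.7211 payoff=15.7289 vs cont=14.9133 → 15.7289 [stop]  node(5,1) S=62.7363 payoff=4.7137 vs cont=5.9318 → 5.9318 [wait]  node(5,2) S=76.0975 payoff=0.0000 vs cont=0.9894 → 0.9894 [wait]  node(5,3) S=92.3042 payoff=0.0000 vs cont=0.0000 → 0.0000 [wait]  node(5,4) S=111.9626 payoff=0.0000 vs cont=0.0000 → 0.0000 [wait]  node(5,5) S=135.8076 payoff=0.0000 vs cont=0.0000 → 0.0000 [wait]  ⇒ S*(5)=51.7211
t_4: node(4,0) S=56.9631 payoff=10.4869 vs cont=10.3202 → 10.4869 [stop]  node(4,1) S=69.0947 payoff=0.0000 vs cont=3.2275 → 3.2275 [wait]  node(4,2) S=83.8100 payoff=0.0000 vs cont=0.4504 → 0.4504 [wait]  node(4,3) S=101.6593 payoff=0.0000 vs cont=0.0000 → 0.0000 [wait]  node(4,4) S=123.3100 payoff=0.0000 vs cont=0.0000 → 0.0000 [wait]  ⇒ S*(4)=56.9631
t_3: node(3,0) S=62.7363 payoff=4.7137 vs cont=6.4933 → 6.4933 [wait]  node(3,1) S=76.0975 payoff=0.0000 vs cont=1.7092 → 1.7092 [wait]  node(3,2) S=92.3042 payoff=0.0000 vs cont=0.2051 → 0.2051 [wait]  node(3,3) S=111.9626 payoff=0.0000 vs cont=0.0000 → 0.0000 [wait]  ⇒ S*(3)=-
t_2: node(2,0) S=69.0947 payoff=0.0000 vs cont=3.8665 → 3.8665 [wait]  node(2,1) S=83.8100 payoff=0.0000 vs cont=0.8873 → 0.8873 [wait]  node(2,2) S=101.6593 payoff=0.0000 vs cont=0.0934 → 0.0934 [wait]  ⇒ S*(2)=-
t_1: node(1,0) S=76.0975 payoff=0.0000 vs cont=2.2328 → 2.2328 [wait]  node(1,1) S=92.3042 payoff=0.0000 vs cont=0.4537 → 0.4537 [wait]  ⇒ S*(1)=-
t_0: node(0,0) S=83.8100 payoff=0.0000 vs cont=1.2581 → 1.2581 [wait]  ⇒ S*(0)=-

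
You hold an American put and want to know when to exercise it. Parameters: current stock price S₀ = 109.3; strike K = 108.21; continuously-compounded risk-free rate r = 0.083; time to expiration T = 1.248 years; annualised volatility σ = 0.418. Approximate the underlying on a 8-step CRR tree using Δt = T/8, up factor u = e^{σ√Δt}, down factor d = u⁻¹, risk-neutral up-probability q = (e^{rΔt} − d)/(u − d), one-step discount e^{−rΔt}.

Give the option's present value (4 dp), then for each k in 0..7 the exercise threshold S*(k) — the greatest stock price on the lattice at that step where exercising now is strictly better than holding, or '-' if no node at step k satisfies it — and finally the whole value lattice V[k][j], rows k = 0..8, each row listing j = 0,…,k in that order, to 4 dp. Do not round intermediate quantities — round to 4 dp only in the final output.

price = 14.7585
boundary = - - - 66.6068 56.4700 66.6068 78.5632 92.6658
tree:
14.7585
21.5677 8.2838
30.5122 13.1195 3.6281
41.6032 20.1353 6.3936 0.9365
51.7400 29.6957 11.0291 1.8903 0.0000
60.3341 41.6032 18.4747 3.8154 0.0000 0.0000
67.6202 51.7400 29.6468 7.7011 0.0000 0.0000 0.0000
73.7975 60.3341 41.6032 15.5442 0.0000 0.0000 0.0000 0.0000
79.0347 67.6202 51.7400 29.6468 0.0000 0.0000 0.0000 0.0000 0.0000

params: Δt=0.15600 u=1.17951 d=0.84781 q=0.49811 e^(-rΔt)=0.98714
t_8 payoffs: 79.0347 67.6202 51.7400 29.6468 0.0000 0.0000 0.0000 0.0000 0.0000
t_7: node(7,0) S=34.4125 payoff=73.7975 vs cont=72.4055 → 73.7975 [stop]  node(7,1) S=47.8759 payoff=60.3341 vs cont=58.9420 → 60.3341 [stop]  node(7,2) S=66.6068 payoff=41.6032 vs cont=40.2112 → 41.6032 [stop]  node(7,3) S=92.6658 payoff=15.5442 vs cont=14.6881 → 15.5442 [stop]  node(7,4) S=128.9201 payoff=0.0000 vs cont=0.0000 → 0.0000 [wait]  node(7,5) S=179.3585 payoff=0.0000 vs cont=0.0000 → 0.0000 [wait]  node(7,6) S=249.5303 payoff=0.0000 vs cont=0.0000 → 0.0000 [wait]  node(7,7) S=347.1558 payoff=0.0000 vs cont=0.0000 → 0.0000 [wait]  ⇒ S*(7)=92.6658
t_6: node(6,0) S=40.5898 payoff=67.6202 vs cont=66.2282 → 67.6202 [stop]  node(6,1) S=56.4700 payoff=51.7400 vs cont=50.3479 → 51.7400 [stop]  node(6,2) S=78.5632 payoff=29.6468 vs cont=28.2548 → 29.6468 [stop]  node(6,3) S=109.3000 payoff=0.0000 vs cont=7.7011 → 7.7011 [wait]  node(6,4) S=152.0622 payoff=0.0000 vs cont=0.0000 → 0.0000 [wait]  node(6,5) S=211.5547 payoff=0.0000 vs cont=0.0000 → 0.0000 [wait]  node(6,6) S=294.3228 payoff=0.0000 vs cont=0.0000 → 0.0000 [wait]  ⇒ S*(6)=78.5632
t_5: node(5,0) S=47.8759 payoff=60.3341 vs cont=58.9420 → 60.3341 [stop]  node(5,1) S=66.6068 payoff=41.6032 vs cont=40.2112 → 41.6032 [stop]  node(5,2) S=92.6658 payoff=15.5442 vs cont=18.4747 → 18.4747 [wait]  node(5,3) S=128.9201 payoff=0.0000 vs cont=3.8154 → 3.8154 [wait]  node(5,4) S=179.3585 payoff=0.0000 vs cont=0.0000 → 0.0000 [wait]  node(5,5) S=249.5303 payoff=0.0000 vs cont=0.0000 → 0.0000 [wait]  ⇒ S*(5)=66.6068
t_4: node(4,0) S=56.4700 payoff=51.7400 vs cont=50.3479 → 51.7400 [stop]  node(4,1) S=78.5632 payoff=29.6468 vs cont=29.6957 → 29.6957 [wait]  node(4,2) S=109.3000 payoff=0.0000 vs cont=11.0291 → 11.0291 [wait]  node(4,3) S=152.0622 payoff=0.0000 vs cont=1.8903 → 1.8903 [wait]  node(4,4) S=211.5547 payoff=0.0000 vs cont=0.0000 → 0.0000 [wait]  ⇒ S*(4)=56.4700
t_3: node(3,0) S=66.6068 payoff=41.6032 vs cont=40.2352 → 41.6032 [stop]  node(3,1) S=92.6658 payoff=15.5442 vs cont=20.1353 → 20.1353 [wait]  node(3,2) S=128.9201 payoff=0.0000 vs cont=6.3936 → 6.3936 [wait]  node(3,3) S=179.3585 payoff=0.0000 vs cont=0.9365 → 0.9365 [wait]  ⇒ S*(3)=66.6068
t_2: node(2,0) S=78.5632 payoff=29.6468 vs cont=30.5122 → 30.5122 [wait]  node(2,1) S=109.3000 payoff=0.0000 vs cont=13.1195 → 13.1195 [wait]  node(2,2) S=152.0622 payoff=0.0000 vs cont=3.6281 → 3.6281 [wait]  ⇒ S*(2)=-
t_1: node(1,0) S=92.6658 payoff=15.5442 vs cont=21.5677 → 21.5677 [wait]  node(1,1) S=128.9201 payoff=0.0000 vs cont=8.2838 → 8.2838 [wait]  ⇒ S*(1)=-
t_0: node(0,0) S=109.3000 payoff=0.0000 vs cont=14.7585 → 14.7585 [wait]  ⇒ S*(0)=-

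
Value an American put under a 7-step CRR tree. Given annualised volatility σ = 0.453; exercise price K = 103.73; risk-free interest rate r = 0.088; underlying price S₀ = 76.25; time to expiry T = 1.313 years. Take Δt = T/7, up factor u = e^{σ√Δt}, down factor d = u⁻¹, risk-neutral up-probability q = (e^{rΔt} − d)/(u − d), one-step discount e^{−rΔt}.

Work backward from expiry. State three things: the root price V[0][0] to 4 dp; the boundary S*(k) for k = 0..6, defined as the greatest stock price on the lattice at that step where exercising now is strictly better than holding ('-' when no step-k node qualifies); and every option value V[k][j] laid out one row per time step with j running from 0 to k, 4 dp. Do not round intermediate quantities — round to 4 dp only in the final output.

price = 30.4321
boundary = - 62.6664 51.5026 62.6664 51.5026 62.6664 76.2500
tree:
30.4321
41.0636 20.5367
52.2274 29.5648 11.9545
61.4023 41.0636 18.7491 5.3773
68.9428 52.2274 28.3989 9.4679 1.3563
75.1400 61.4023 41.0636 16.3460 2.7211 0.0000
80.2332 68.9428 52.2274 27.4800 5.4590 0.0000 0.0000
84.4190 75.1400 61.4023 41.0636 10.9520 0.0000 0.0000 0.0000

Δt=0.18757  u=1.21676  d=0.82185  q=0.49325  discount=0.98363
step 7 (expiry): payoffs max(K−S,0) = 84.4190 75.1400 61.4023 41.0636 10.9520 0.0000 0.0000 0.0000
step 6: (k=6,j=0): S=23.4968, (K−S)⁺=80.2332, hold=78.5350 ⇒ V=80.2332 exercise | (k=6,j=1): S=34.7872, (K−S)⁺=68.9428, hold=67.2447 ⇒ V=68.9428 exercise | (k=6,j=2): S=51.5026, (K−S)⁺=52.2274, hold=50.5292 ⇒ V=52.2274 exercise | (k=6,j=3): S=76.2500, (K−S)⁺=27.4800, hold=25.7819 ⇒ V=27.4800 exercise | (k=6,j=4): S=112.8886, (K−S)⁺=0.0000, hold=5.4590 ⇒ V=5.4590 continue | (k=6,j=5): S=167.1323, (K−S)⁺=0.0000, hold=0.0000 ⇒ V=0.0000 continue | (k=6,j=6): S=247.4405, (K−S)⁺=0.0000, hold=0.0000 ⇒ V=0.0000 continue  boundary S*=76.2500
step 5: (k=5,j=0): S=28.5900, (K−S)⁺=75.1400, hold=73.4419 ⇒ V=75.1400 exercise | (k=5,j=1): S=42.3277, (K−S)⁺=61.4023, hold=59.7042 ⇒ V=61.4023 exercise | (k=5,j=2): S=62.6664, (K−S)⁺=41.0636, hold=39.3655 ⇒ V=41.0636 exercise | (k=5,j=3): S=92.7780, (K−S)⁺=10.9520, hold=16.3460 ⇒ V=16.3460 continue | (k=5,j=4): S=137.3584, (K−S)⁺=0.0000, hold=2.7211 ⇒ V=2.7211 continue | (k=5,j=5): S=203.3600, (K−S)⁺=0.0000, hold=0.0000 ⇒ V=0.0000 continue  boundary S*=62.6664
step 4: (k=4,j=0): S=34.7872, (K−S)⁺=68.9428, hold=67.2447 ⇒ V=68.9428 exercise | (k=4,j=1): S=51.5026, (K−S)⁺=52.2274, hold=50.5292 ⇒ V=52.2274 exercise | (k=4,j=2): S=76.2500, (K−S)⁺=27.4800, hold=28.3989 ⇒ V=28.3989 continue | (k=4,j=3): S=112.8886, (K−S)⁺=0.0000, hold=9.4679 ⇒ V=9.4679 continue | (k=4,j=4): S=167.1323, (K−S)⁺=0.0000, hold=1.3563 ⇒ V=1.3563 continue  boundary S*=51.5026
step 3: (k=3,j=0): S=42.3277, (K−S)⁺=61.4023, hold=59.7042 ⇒ V=61.4023 exercise | (k=3,j=1): S=62.6664, (K−S)⁺=41.0636, hold=39.8113 ⇒ V=41.0636 exercise | (k=3,j=2): S=92.7780, (K−S)⁺=10.9520, hold=18.7491 ⇒ V=18.7491 continue | (k=3,j=3): S=137.3584, (K−S)⁺=0.0000, hold=5.3773 ⇒ V=5.3773 continue  boundary S*=62.6664
step 2: (k=2,j=0): S=51.5026, (K−S)⁺=52.2274, hold=50.5292 ⇒ V=52.2274 exercise | (k=2,j=1): S=76.2500, (K−S)⁺=27.4800, hold=29.5648 ⇒ V=29.5648 continue | (k=2,j=2): S=112.8886, (K−S)⁺=0.0000, hold=11.9545 ⇒ V=11.9545 continue  boundary S*=51.5026
step 1: (k=1,j=0): S=62.6664, (K−S)⁺=41.0636, hold=40.3770 ⇒ V=41.0636 exercise | (k=1,j=1): S=92.7780, (K−S)⁺=10.9520, hold=20.5367 ⇒ V=20.5367 continue  boundary S*=62.6664
step 0: (k=0,j=0): S=76.2500, (K−S)⁺=27.4800, hold=30.4321 ⇒ V=30.4321 continue  boundary S*=-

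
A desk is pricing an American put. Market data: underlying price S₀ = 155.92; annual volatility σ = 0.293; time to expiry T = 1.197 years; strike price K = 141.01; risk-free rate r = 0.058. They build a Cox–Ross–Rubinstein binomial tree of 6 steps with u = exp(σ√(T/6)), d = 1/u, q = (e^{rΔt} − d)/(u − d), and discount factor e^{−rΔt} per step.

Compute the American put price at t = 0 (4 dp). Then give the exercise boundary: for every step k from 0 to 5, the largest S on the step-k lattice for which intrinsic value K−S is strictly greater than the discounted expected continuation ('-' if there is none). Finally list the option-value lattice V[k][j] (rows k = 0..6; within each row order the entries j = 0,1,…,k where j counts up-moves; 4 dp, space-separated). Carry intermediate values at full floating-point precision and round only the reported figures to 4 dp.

price = 9.5849
boundary = - - - 105.2916 92.3757 105.2916
tree:
9.5849
15.4076 4.2457
23.9545 7.6010 1.1400
35.7184 13.2719 2.3617 0.0000
48.6343 22.3680 4.8925 0.0000 0.0000
59.9658 35.7184 10.1354 0.0000 0.0000 0.0000
69.9073 48.6343 20.9966 0.0000 0.0000 0.0000 0.0000

Δt=0.19950, u=1.13982, d=0.87733, q=0.51167, disc=e^(-rΔt)=0.98850
k=6 terminal: V=max(K-S,0) → 69.9073 48.6343 20.9966 0.0000 0.0000 0.0000 0.0000
k=5: j=0 S=81.0442 intr=59.9658 cont=58.3436 V=59.9658[EX]; j=1 S=105.2916 intr=35.7184 cont=34.0961 V=35.7184[EX]; j=2 S=136.7936 intr=4.2164 cont=10.1354 V=10.1354[hold]; j=3 S=177.7206 intr=0.0000 cont=0.0000 V=0.0000[hold]; j=4 S=230.8925 intr=0.0000 cont=0.0000 V=0.0000[hold]; j=5 S=299.9727 intr=0.0000 cont=0.0000 V=0.0000[hold]  S*(5)=105.2916
k=4: j=0 S=92.3757 intr=48.6343 cont=47.0120 V=48.6343[EX]; j=1 S=120.0134 intr=20.9966 cont=22.3680 V=22.3680[hold]; j=2 S=155.9200 intr=0.0000 cont=4.8925 V=4.8925[hold]; j=3 S=202.5694 intr=0.0000 cont=0.0000 V=0.0000[hold]; j=4 S=263.1757 intr=0.0000 cont=0.0000 V=0.0000[hold]  S*(4)=92.3757
k=3: j=0 S=105.2916 intr=35.7184 cont=34.7898 V=35.7184[EX]; j=1 S=136.7936 intr=4.2164 cont=13.2719 V=13.2719[hold]; j=2 S=177.7206 intr=0.0000 cont=2.3617 V=2.3617[hold]; j=3 S=230.8925 intr=0.0000 cont=0.0000 V=0.0000[hold]  S*(3)=105.2916
k=2: j=0 S=120.0134 intr=20.9966 cont=23.9545 V=23.9545[hold]; j=1 S=155.9200 intr=0.0000 cont=7.6010 V=7.6010[hold]; j=2 S=202.5694 intr=0.0000 cont=1.1400 V=1.1400[hold]  S*(2)=-
k=1: j=0 S=136.7936 intr=4.2164 cont=15.4076 V=15.4076[hold]; j=1 S=177.7206 intr=0.0000 cont=4.2457 V=4.2457[hold]  S*(1)=-
k=0: j=0 S=155.9200 intr=0.0000 cont=9.5849 V=9.5849[hold]  S*(0)=-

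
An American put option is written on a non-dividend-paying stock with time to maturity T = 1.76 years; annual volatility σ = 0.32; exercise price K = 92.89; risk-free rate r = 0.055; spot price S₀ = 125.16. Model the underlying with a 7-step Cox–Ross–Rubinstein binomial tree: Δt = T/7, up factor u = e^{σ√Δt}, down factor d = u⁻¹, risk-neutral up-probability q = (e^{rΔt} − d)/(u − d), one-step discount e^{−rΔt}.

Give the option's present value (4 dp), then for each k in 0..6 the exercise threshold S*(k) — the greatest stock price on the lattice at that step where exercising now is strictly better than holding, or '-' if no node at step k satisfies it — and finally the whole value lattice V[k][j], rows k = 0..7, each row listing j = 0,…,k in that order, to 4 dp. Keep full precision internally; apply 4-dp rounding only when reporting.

price = 4.5865
boundary = - - - - 65.8755 56.1098 65.8755
tree:
4.5865
7.4836 1.8530
11.8933 3.3367 0.4392
18.2949 5.9017 0.8964 0.0000
27.0145 10.1916 1.8293 0.0000 0.0000
36.7802 17.0182 3.7333 0.0000 0.0000 0.0000
45.0982 27.0145 7.6190 0.0000 0.0000 0.0000 0.0000
52.1831 36.7802 15.5491 0.0000 0.0000 0.0000 0.0000 0.0000

Δt=0.25143, u=1.17405, d=0.85175, q=0.50318, disc=e^(-rΔt)=0.98627
k=7 terminal: V=max(K-S,0) → 52.1831 36.7802 15.5491 0.0000 0.0000 0.0000 0.0000 0.0000
k=6: j=0 S=47.7918 intr=45.0982 cont=43.8225 V=45.0982[EX]; j=1 S=65.8755 intr=27.0145 cont=25.7388 V=27.0145[EX]; j=2 S=90.8019 intr=2.0881 cont=7.6190 V=7.6190[hold]; j=3 S=125.1600 intr=0.0000 cont=0.0000 V=0.0000[hold]; j=4 S=172.5187 intr=0.0000 cont=0.0000 V=0.0000[hold]; j=5 S=237.7974 intr=0.0000 cont=0.0000 V=0.0000[hold]; j=6 S=327.7765 intr=0.0000 cont=0.0000 V=0.0000[hold]  S*(6)=65.8755
k=5: j=0 S=56.1098 intr=36.7802 cont=35.5045 V=36.7802[EX]; j=1 S=77.3409 intr=15.5491 cont=17.0182 V=17.0182[hold]; j=2 S=106.6056 intr=0.0000 cont=3.7333 V=3.7333[hold]; j=3 S=146.9437 intr=0.0000 cont=0.0000 V=0.0000[hold]; j=4 S=202.5451 intr=0.0000 cont=0.0000 V=0.0000[hold]; j=5 S=279.1852 intr=0.0000 cont=0.0000 V=0.0000[hold]  S*(5)=56.1098
k=4: j=0 S=65.8755 intr=27.0145 cont=26.4679 V=27.0145[EX]; j=1 S=90.8019 intr=2.0881 cont=10.1916 V=10.1916[hold]; j=2 S=125.1600 intr=0.0000 cont=1.8293 V=1.8293[hold]; j=3 S=172.5187 intr=0.0000 cont=0.0000 V=0.0000[hold]; j=4 S=237.7974 intr=0.0000 cont=0.0000 V=0.0000[hold]  S*(4)=65.8755
k=3: j=0 S=77.3409 intr=15.5491 cont=18.2949 V=18.2949[hold]; j=1 S=106.6056 intr=0.0000 cont=5.9017 V=5.9017[hold]; j=2 S=146.9437 intr=0.0000 cont=0.8964 V=0.8964[hold]; j=3 S=202.5451 intr=0.0000 cont=0.0000 V=0.0000[hold]  S*(3)=-
k=2: j=0 S=90.8019 intr=2.0881 cont=11.8933 V=11.8933[hold]; j=1 S=125.1600 intr=0.0000 cont=3.3367 V=3.3367[hold]; j=2 S=172.5187 intr=0.0000 cont=0.4392 V=0.4392[hold]  S*(2)=-
k=1: j=0 S=106.6056 intr=0.0000 cont=7.4836 V=7.4836[hold]; j=1 S=146.9437 intr=0.0000 cont=1.8530 V=1.8530[hold]  S*(1)=-
k=0: j=0 S=125.1600 intr=0.0000 cont=4.5865 V=4.5865[hold]  S*(0)=-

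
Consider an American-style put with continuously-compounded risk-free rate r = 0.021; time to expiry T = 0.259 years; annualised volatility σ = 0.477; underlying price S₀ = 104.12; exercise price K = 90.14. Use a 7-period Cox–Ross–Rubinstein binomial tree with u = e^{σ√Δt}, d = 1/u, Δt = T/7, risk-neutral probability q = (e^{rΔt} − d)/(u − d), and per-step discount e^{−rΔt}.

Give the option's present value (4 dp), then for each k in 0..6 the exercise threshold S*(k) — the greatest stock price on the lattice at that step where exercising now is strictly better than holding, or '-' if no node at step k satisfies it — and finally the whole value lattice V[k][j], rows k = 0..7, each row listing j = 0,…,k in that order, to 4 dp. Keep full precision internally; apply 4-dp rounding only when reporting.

price = 3.9661
boundary = - - - - - 65.8106 72.1345
tree:
3.9661
6.1032 1.6693
9.1437 2.8365 0.4141
13.2518 4.7312 0.7991 0.0000
18.4253 7.6979 1.5417 0.0000 0.0000
24.3294 12.0923 2.9747 0.0000 0.0000 0.0000
30.0990 18.0055 5.7394 0.0000 0.0000 0.0000 0.0000
35.3628 24.3294 11.0738 0.0000 0.0000 0.0000 0.0000 0.0000

params: Δt=0.03700 u=1.09609 d=0.91233 q=0.48131 e^(-rΔt)=0.99922
t_7 payoffs: 35.3628 24.3294 11.0738 0.0000 0.0000 0.0000 0.0000 0.0000
t_6: node(6,0) S=60.0410 payoff=30.0990 vs cont=30.0290 → 30.0990 [stop]  node(6,1) S=72.1345 payoff=18.0055 vs cont=17.9355 → 18.0055 [stop]  node(6,2) S=86.6640 payoff=3.4760 vs cont=5.7394 → 5.7394 [wait]  node(6,3) S=104.1200 payoff=0.0000 vs cont=0.0000 → 0.0000 [wait]  node(6,4) S=125.0920 payoff=0.0000 vs cont=0.0000 → 0.0000 [wait]  node(6,5) S=150.2883 payoff=0.0000 vs cont=0.0000 → 0.0000 [wait]  node(6,6) S=180.5596 payoff=0.0000 vs cont=0.0000 → 0.0000 [wait]  ⇒ S*(6)=72.1345
t_5: node(5,0) S=65.8106 payoff=24.3294 vs cont=24.2594 → 24.3294 [stop]  node(5,1) S=79.0662 payoff=11.0738 vs cont=12.0923 → 12.0923 [wait]  node(5,2) S=94.9919 payoff=0.0000 vs cont=2.9747 → 2.9747 [wait]  node(5,3) S=114.1253 payoff=0.0000 vs cont=0.0000 → 0.0000 [wait]  node(5,4) S=137.1126 payoff=0.0000 vs cont=0.0000 → 0.0000 [wait]  node(5,5) S=164.7300 payoff=0.0000 vs cont=0.0000 → 0.0000 [wait]  ⇒ S*(5)=65.8106
t_4: node(4,0) S=72.1345 payoff=18.0055 vs cont=18.4253 → 18.4253 [wait]  node(4,1) S=86.6640 payoff=3.4760 vs cont=7.6979 → 7.6979 [wait]  node(4,2) S=104.1200 payoff=0.0000 vs cont=1.5417 → 1.5417 [wait]  node(4,3) S=125.0920 payoff=0.0000 vs cont=0.0000 → 0.0000 [wait]  node(4,4) S=150.2883 payoff=0.0000 vs cont=0.0000 → 0.0000 [wait]  ⇒ S*(4)=-
t_3: node(3,0) S=79.0662 payoff=11.0738 vs cont=13.2518 → 13.2518 [wait]  node(3,1) S=94.9919 payoff=0.0000 vs cont=4.7312 → 4.7312 [wait]  node(3,2) S=114.1253 payoff=0.0000 vs cont=0.7991 → 0.7991 [wait]  node(3,3) S=137.1126 payoff=0.0000 vs cont=0.0000 → 0.0000 [wait]  ⇒ S*(3)=-
t_2: node(2,0) S=86.6640 payoff=3.4760 vs cont=9.1437 → 9.1437 [wait]  node(2,1) S=104.1200 payoff=0.0000 vs cont=2.8365 → 2.8365 [wait]  node(2,2) S=125.0920 payoff=0.0000 vs cont=0.4141 → 0.4141 [wait]  ⇒ S*(2)=-
t_1: node(1,0) S=94.9919 payoff=0.0000 vs cont=6.1032 → 6.1032 [wait]  node(1,1) S=114.1253 payoff=0.0000 vs cont=1.6693 → 1.6693 [wait]  ⇒ S*(1)=-
t_0: node(0,0) S=104.1200 payoff=0.0000 vs cont=3.9661 → 3.9661 [wait]  ⇒ S*(0)=-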